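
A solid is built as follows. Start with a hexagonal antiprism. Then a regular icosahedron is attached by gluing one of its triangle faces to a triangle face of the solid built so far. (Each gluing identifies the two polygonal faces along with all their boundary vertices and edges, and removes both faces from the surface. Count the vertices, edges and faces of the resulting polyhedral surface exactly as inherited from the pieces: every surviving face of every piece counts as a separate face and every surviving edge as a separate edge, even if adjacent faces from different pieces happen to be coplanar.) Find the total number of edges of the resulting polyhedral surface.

51

A hexagonal antiprism: V=12, E=24, F=14.
Attach a regular icosahedron (V=12, E=30, F=20) along a 3-gon: merge 3 vertices and 3 edges, delete both glued faces → V=21, E=51, F=32.
Check: V − E + F = 21 − 51 + 32 = 2.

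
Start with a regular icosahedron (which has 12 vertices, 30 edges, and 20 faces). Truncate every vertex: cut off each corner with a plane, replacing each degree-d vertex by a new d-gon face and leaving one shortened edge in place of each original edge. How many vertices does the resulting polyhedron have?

Truncation replaces each original edge-end by a new vertex, so V′ = 2E = 60.
Each original edge survives, and each old vertex of degree d contributes d new edges; summing degrees gives Σd = 2E, so E′ = E + 2E = 3E = 90.
Each original face survives and each original vertex becomes one new face: F′ = F + V = 32.

60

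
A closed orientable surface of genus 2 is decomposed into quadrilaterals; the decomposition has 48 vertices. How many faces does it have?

χ = 2 − 2·2 = -2, and every face is a square so 4F = 2E.
V − E + F = -2 with E = 4F/2 gives 48 − (4/2 − 1)·F = -2, so F = 50 and E = 100.

50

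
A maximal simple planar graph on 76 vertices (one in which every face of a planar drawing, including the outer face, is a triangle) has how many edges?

In a plane triangulation 3F = 2E and V − E + F = 2, so E = 3V − 6 = 3·76 − 6 = 222.

222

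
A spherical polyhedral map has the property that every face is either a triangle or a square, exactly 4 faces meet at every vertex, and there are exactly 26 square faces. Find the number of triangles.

8

Let x be the number of triangles; then F = 26 + x.
Edge–face incidences: 2E = 4·26 + 3·x = 104 + 3x.
Every vertex has degree 4, so 4V = 2E.
Euler: V − E + F = 2 ⇒ (2E)/4 − E + (26 + x) = 2.
Multiply by 8: 2·(2E) − 4·(2E) + 8·(26 + x) = 16, i.e. 208 + 8x − 2·(104 + 3x) = 16.
Collecting terms: 2x = 16, so x = 8.
Then 2E = 104 + 3·8 = 128, so E = 64, V = 2E/4 = 32, F = 26 + 8 = 34.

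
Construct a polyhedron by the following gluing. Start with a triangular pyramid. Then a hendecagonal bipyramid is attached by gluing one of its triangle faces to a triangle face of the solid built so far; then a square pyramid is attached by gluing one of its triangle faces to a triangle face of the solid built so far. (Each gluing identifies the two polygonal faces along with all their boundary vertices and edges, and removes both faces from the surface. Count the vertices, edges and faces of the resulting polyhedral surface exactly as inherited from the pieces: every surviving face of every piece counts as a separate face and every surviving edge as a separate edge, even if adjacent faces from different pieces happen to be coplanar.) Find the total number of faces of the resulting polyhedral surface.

27

A triangular pyramid: V=4, E=6, F=4.
Attach a hendecagonal bipyramid (V=13, E=33, F=22) along a 3-gon: merge 3 vertices and 3 edges, delete both glued faces → V=14, E=36, F=24.
Attach a square pyramid (V=5, E=8, F=5) along a 3-gon: merge 3 vertices and 3 edges, delete both glued faces → V=16, E=41, F=27.
Check: V − E + F = 16 − 41 + 27 = 2.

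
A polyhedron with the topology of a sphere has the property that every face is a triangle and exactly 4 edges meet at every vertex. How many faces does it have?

8

Each face has 3 edges and each edge borders two faces, so 2E = 3F.
Each vertex has degree 4, so 4V = 2E and hence V = 3F/4.
Euler: V − E + F = 2 ⇒ (3F/4) − (3F/2) + F = 2.
Multiply by 8: (6 − 12 + 8)F = 16, i.e. 2F = 16.
So F = 8, E = 3·8/2 = 12, V = 3·8/4 = 6.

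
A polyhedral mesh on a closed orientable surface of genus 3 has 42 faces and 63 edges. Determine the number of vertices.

For a closed orientable surface of genus 3, χ = 2 − 2·3 = -4.
V = -4 + E − F = -4 + 63 − 42 = 17.

17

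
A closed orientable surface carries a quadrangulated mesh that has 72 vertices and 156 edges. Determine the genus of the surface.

Every face is a square and each edge borders two faces, so 4F = 2·156, giving F = 78.
χ = V − E + F = 72 − 156 + 78 = -6.
For a closed orientable surface χ = 2 − 2g, so g = (2 − (-6))/2 = 4.

4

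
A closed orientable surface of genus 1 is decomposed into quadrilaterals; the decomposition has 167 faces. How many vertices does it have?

χ = 2 − 2·1 = 0, and every face is a square so 4F = 2E.
E = 4·167/2 = 334. Then V = 0 + E − F = 0 + 334 − 167 = 167.

167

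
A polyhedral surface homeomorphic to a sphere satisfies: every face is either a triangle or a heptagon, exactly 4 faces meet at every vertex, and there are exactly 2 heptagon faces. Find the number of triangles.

Let x be the number of triangles; then F = 2 + x.
Edge–face incidences: 2E = 7·2 + 3·x = 14 + 3x.
Every vertex has degree 4, so 4V = 2E.
Euler: V − E + F = 2 ⇒ (2E)/4 − E + (2 + x) = 2.
Multiply by 8: 2·(2E) − 4·(2E) + 8·(2 + x) = 16, i.e. 16 + 8x − 2·(14 + 3x) = 16.
Collecting terms: 2x − 12 = 16, so 2x = 28, so x = 14.
Then 2E = 14 + 3·14 = 56, so E = 28, V = 2E/4 = 14, F = 2 + 14 = 16.

14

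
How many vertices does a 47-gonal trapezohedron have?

96

The n-trapezohedron (dual of the n-antiprism) has V = 2·47 + 2 = 96, E = 4·47 = 188, F = 2·47 = 94.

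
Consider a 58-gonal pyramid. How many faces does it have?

A pyramid on an n-gon base has one n-gon and n triangles: V = 58 + 1 = 59, E = 2·58 = 116, F = 58 + 1 = 59.

59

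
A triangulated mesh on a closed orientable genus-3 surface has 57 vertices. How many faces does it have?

122

χ = 2 − 2·3 = -4, and every face is a triangle so 3F = 2E.
V − E + F = -4 with E = 3F/2 gives 57 − (3/2 − 1)·F = -4, so F = 122 and E = 183.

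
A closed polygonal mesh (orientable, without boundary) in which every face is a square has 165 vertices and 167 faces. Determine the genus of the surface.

2

Every face is a square, so 2E = 4·167 = 668, giving E = 334.
χ = V − E + F = 165 − 334 + 167 = -2.
For a closed orientable surface χ = 2 − 2g, so g = (2 − (-2))/2 = 2.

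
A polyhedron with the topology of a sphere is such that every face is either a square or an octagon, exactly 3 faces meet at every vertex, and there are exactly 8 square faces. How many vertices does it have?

Let x be the number of octagons; then F = 8 + x.
Edge–face incidences: 2E = 4·8 + 8·x = 32 + 8x.
Every vertex has degree 3, so 3V = 2E.
Euler: V − E + F = 2 ⇒ (2E)/3 − E + (8 + x) = 2.
Multiply by 6: 2·(2E) − 3·(2E) + 6·(8 + x) = 12, i.e. 48 + 6x − (32 + 8x) = 12.
Collecting terms: −2x + 16 = 12, so −2x = −4, so x = 2.
Then 2E = 32 + 8·2 = 48, so E = 24, V = 2E/3 = 16, F = 8 + 2 = 10.

16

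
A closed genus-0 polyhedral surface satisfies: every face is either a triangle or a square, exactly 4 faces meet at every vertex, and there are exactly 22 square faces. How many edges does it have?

Let x be the number of triangles; then F = 22 + x.
Edge–face incidences: 2E = 4·22 + 3·x = 88 + 3x.
Every vertex has degree 4, so 4V = 2E.
Euler: V − E + F = 2 ⇒ (2E)/4 − E + (22 + x) = 2.
Multiply by 8: 2·(2E) − 4·(2E) + 8·(22 + x) = 16, i.e. 176 + 8x − 2·(88 + 3x) = 16.
Collecting terms: 2x = 16, so x = 8.
Then 2E = 88 + 3·8 = 112, so E = 56, V = 2E/4 = 28, F = 22 + 8 = 30.

56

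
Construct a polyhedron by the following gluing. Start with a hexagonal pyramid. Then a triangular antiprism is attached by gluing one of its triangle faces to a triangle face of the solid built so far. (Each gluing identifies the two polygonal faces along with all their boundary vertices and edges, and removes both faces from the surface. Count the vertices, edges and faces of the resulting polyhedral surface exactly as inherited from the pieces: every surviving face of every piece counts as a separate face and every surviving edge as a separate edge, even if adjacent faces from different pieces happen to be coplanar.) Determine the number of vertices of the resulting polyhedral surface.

10

A hexagonal pyramid: V=7, E=12, F=7.
Attach a triangular antiprism (V=6, E=12, F=8) along a 3-gon: merge 3 vertices and 3 edges, delete both glued faces → V=10, E=21, F=13.
Check: V − E + F = 10 − 21 + 13 = 2.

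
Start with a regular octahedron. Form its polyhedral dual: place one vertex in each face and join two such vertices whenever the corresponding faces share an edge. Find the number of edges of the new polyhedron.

The base solid has V = 6, E = 12, F = 8.
The dual swaps V and F and preserves E: V′ = F = 8, E′ = E = 12, F′ = V = 6.

12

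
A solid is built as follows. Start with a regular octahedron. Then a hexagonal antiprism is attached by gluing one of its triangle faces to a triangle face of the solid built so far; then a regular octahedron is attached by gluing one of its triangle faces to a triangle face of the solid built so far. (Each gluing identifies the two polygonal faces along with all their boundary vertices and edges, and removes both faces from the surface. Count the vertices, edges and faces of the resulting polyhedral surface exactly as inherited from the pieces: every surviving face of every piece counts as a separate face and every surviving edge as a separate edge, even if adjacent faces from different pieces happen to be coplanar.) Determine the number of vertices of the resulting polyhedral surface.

A regular octahedron: V=6, E=12, F=8.
Attach a hexagonal antiprism (V=12, E=24, F=14) along a 3-gon: merge 3 vertices and 3 edges, delete both glued faces → V=15, E=33, F=20.
Attach a regular octahedron (V=6, E=12, F=8) along a 3-gon: merge 3 vertices and 3 edges, delete both glued faces → V=18, E=42, F=26.
Check: V − E + F = 18 − 42 + 26 = 2.

18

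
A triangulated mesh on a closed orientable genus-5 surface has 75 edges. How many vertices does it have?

17

χ = 2 − 2·5 = -8, and every face is a triangle so 3F = 2E.
F = 2E/3 = 50. Then V = -8 + E − F = -8 + 75 − 50 = 17.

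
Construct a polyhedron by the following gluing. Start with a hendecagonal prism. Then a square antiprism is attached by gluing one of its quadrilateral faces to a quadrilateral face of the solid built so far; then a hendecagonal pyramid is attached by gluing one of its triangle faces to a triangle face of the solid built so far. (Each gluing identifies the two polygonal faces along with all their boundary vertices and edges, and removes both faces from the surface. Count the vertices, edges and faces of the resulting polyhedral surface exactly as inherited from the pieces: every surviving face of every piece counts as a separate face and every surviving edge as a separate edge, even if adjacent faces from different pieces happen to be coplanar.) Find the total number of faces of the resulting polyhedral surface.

31

A hendecagonal prism: V=22, E=33, F=13.
Attach a square antiprism (V=8, E=16, F=10) along a 4-gon: merge 4 vertices and 4 edges, delete both glued faces → V=26, E=45, F=21.
Attach a hendecagonal pyramid (V=12, E=22, F=12) along a 3-gon: merge 3 vertices and 3 edges, delete both glued faces → V=35, E=64, F=31.
Check: V − E + F = 35 − 64 + 31 = 2.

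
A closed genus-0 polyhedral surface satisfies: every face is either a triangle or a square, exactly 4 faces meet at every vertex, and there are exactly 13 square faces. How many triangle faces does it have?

Let x be the number of triangles; then F = 13 + x.
Edge–face incidences: 2E = 4·13 + 3·x = 52 + 3x.
Every vertex has degree 4, so 4V = 2E.
Euler: V − E + F = 2 ⇒ (2E)/4 − E + (13 + x) = 2.
Multiply by 8: 2·(2E) − 4·(2E) + 8·(13 + x) = 16, i.e. 104 + 8x − 2·(52 + 3x) = 16.
Collecting terms: 2x = 16, so x = 8.
Then 2E = 52 + 3·8 = 76, so E = 38, V = 2E/4 = 19, F = 13 + 8 = 21.

8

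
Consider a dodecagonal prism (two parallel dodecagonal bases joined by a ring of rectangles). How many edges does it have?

A prism on an n-gon has two n-gon bases and n rectangular sides: V = 2·12 = 24, E = 3·12 = 36, F = 12 + 2 = 14.
Check: V − E + F = 24 − 36 + 14 = 2.

36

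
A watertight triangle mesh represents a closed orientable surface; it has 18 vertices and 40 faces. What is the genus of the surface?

2

Every face is a triangle, so 2E = 3·40 = 120, giving E = 60.
χ = V − E + F = 18 − 60 + 40 = -2.
For a closed orientable surface χ = 2 − 2g, so g = (2 − (-2))/2 = 2.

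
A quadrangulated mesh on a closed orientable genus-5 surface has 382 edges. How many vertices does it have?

183

χ = 2 − 2·5 = -8, and every face is a square so 4F = 2E.
F = 2E/4 = 191. Then V = -8 + E − F = -8 + 382 − 191 = 183.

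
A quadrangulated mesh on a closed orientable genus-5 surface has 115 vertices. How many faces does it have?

123

χ = 2 − 2·5 = -8, and every face is a square so 4F = 2E.
V − E + F = -8 with E = 4F/2 gives 115 − (4/2 − 1)·F = -8, so F = 123 and E = 246.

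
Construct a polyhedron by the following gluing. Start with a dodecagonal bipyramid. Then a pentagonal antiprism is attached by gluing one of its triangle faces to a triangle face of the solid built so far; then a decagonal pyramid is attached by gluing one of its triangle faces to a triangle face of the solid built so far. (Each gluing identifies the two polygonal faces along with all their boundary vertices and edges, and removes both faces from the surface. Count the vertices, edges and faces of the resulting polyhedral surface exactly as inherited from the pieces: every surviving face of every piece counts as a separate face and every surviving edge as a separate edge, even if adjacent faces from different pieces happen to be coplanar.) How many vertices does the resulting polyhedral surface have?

29

A dodecagonal bipyramid: V=14, E=36, F=24.
Attach a pentagonal antiprism (V=10, E=20, F=12) along a 3-gon: merge 3 vertices and 3 edges, delete both glued faces → V=21, E=53, F=34.
Attach a decagonal pyramid (V=11, E=20, F=11) along a 3-gon: merge 3 vertices and 3 edges, delete both glued faces → V=29, E=70, F=43.
Check: V − E + F = 29 − 70 + 43 = 2.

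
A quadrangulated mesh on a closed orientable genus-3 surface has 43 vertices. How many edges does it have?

χ = 2 − 2·3 = -4, and every face is a square so 4F = 2E.
V − E + F = -4 with E = 4F/2 gives 43 − (4/2 − 1)·F = -4, so F = 47 and E = 94.

94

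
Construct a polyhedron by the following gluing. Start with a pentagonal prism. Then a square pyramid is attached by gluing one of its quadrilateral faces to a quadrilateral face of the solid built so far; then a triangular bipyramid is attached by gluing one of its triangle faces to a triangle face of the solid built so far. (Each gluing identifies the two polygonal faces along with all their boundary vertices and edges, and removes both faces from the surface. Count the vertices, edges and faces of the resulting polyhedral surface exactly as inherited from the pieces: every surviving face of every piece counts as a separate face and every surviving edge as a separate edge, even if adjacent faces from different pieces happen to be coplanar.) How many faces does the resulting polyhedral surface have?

14

A pentagonal prism: V=10, E=15, F=7.
Attach a square pyramid (V=5, E=8, F=5) along a 4-gon: merge 4 vertices and 4 edges, delete both glued faces → V=11, E=19, F=10.
Attach a triangular bipyramid (V=5, E=9, F=6) along a 3-gon: merge 3 vertices and 3 edges, delete both glued faces → V=13, E=25, F=14.
Check: V − E + F = 13 − 25 + 14 = 2.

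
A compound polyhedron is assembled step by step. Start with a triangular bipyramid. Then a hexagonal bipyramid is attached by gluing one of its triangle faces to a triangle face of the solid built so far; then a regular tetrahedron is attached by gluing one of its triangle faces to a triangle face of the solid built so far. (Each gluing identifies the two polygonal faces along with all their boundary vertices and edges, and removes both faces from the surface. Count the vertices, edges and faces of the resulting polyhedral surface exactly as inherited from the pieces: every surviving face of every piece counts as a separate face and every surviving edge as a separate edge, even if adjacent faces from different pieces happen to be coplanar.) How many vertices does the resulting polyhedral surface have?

11

A triangular bipyramid: V=5, E=9, F=6.
Attach a hexagonal bipyramid (V=8, E=18, F=12) along a 3-gon: merge 3 vertices and 3 edges, delete both glued faces → V=10, E=24, F=16.
Attach a regular tetrahedron (V=4, E=6, F=4) along a 3-gon: merge 3 vertices and 3 edges, delete both glued faces → V=11, E=27, F=18.
Check: V − E + F = 11 − 27 + 18 = 2.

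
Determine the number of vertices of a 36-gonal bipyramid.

38

A bipyramid over an n-gon has 2n triangular faces and n + 2 vertices: V = 36 + 2 = 38, E = 3·36 = 108, F = 2·36 = 72.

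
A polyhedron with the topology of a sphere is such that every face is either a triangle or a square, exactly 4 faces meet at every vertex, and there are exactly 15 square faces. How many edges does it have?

Let x be the number of triangles; then F = 15 + x.
Edge–face incidences: 2E = 4·15 + 3·x = 60 + 3x.
Every vertex has degree 4, so 4V = 2E.
Euler: V − E + F = 2 ⇒ (2E)/4 − E + (15 + x) = 2.
Multiply by 8: 2·(2E) − 4·(2E) + 8·(15 + x) = 16, i.e. 120 + 8x − 2·(60 + 3x) = 16.
Collecting terms: 2x = 16, so x = 8.
Then 2E = 60 + 3·8 = 84, so E = 42, V = 2E/4 = 21, F = 15 + 8 = 23.

42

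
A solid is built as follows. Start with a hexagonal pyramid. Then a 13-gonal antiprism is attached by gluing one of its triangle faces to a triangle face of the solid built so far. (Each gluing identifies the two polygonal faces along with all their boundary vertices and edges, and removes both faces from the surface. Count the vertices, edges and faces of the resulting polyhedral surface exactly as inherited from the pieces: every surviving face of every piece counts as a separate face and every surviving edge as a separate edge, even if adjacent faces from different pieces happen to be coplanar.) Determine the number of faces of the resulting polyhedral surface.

A hexagonal pyramid: V=7, E=12, F=7.
Attach a 13-gonal antiprism (V=26, E=52, F=28) along a 3-gon: merge 3 vertices and 3 edges, delete both glued faces → V=30, E=61, F=33.
Check: V − E + F = 30 − 61 + 33 = 2.

33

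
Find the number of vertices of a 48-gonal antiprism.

An antiprism on an n-gon has two n-gon caps and 2n triangles: V = 2·48 = 96, E = 4·48 = 192, F = 2·48 + 2 = 98.

96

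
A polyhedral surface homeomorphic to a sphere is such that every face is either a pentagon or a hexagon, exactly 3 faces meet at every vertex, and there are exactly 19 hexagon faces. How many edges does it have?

Let x be the number of pentagons; then F = 19 + x.
Edge–face incidences: 2E = 6·19 + 5·x = 114 + 5x.
Every vertex has degree 3, so 3V = 2E.
Euler: V − E + F = 2 ⇒ (2E)/3 − E + (19 + x) = 2.
Multiply by 6: 2·(2E) − 3·(2E) + 6·(19 + x) = 12, i.e. 114 + 6x − (114 + 5x) = 12.
Collecting terms: x = 12.
Then 2E = 114 + 5·12 = 174, so E = 87, V = 2E/3 = 58, F = 19 + 12 = 31.

87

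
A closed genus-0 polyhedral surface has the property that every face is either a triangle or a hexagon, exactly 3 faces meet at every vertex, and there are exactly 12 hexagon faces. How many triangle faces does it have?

Let x be the number of triangles; then F = 12 + x.
Edge–face incidences: 2E = 6·12 + 3·x = 72 + 3x.
Every vertex has degree 3, so 3V = 2E.
Euler: V − E + F = 2 ⇒ (2E)/3 − E + (12 + x) = 2.
Multiply by 6: 2·(2E) − 3·(2E) + 6·(12 + x) = 12, i.e. 72 + 6x − (72 + 3x) = 12.
Collecting terms: 3x = 12, so x = 4.
Then 2E = 72 + 3·4 = 84, so E = 42, V = 2E/3 = 28, F = 12 + 4 = 16.

4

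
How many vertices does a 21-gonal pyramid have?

A pyramid on an n-gon base has one n-gon and n triangles: V = 21 + 1 = 22, E = 2·21 = 42, F = 21 + 1 = 22.

22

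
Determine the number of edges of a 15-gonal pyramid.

A pyramid on an n-gon base has one n-gon and n triangles: V = 15 + 1 = 16, E = 2·15 = 30, F = 15 + 1 = 16.
Check: V − E + F = 16 − 30 + 16 = 2.

30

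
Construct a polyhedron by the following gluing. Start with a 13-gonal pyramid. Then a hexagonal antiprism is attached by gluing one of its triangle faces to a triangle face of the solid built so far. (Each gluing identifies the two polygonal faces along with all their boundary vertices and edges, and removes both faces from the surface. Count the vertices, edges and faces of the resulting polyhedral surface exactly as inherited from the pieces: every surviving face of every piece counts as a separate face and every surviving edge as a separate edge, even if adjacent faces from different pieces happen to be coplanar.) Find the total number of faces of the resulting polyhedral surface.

26

A 13-gonal pyramid: V=14, E=26, F=14.
Attach a hexagonal antiprism (V=12, E=24, F=14) along a 3-gon: merge 3 vertices and 3 edges, delete both glued faces → V=23, E=47, F=26.
Check: V − E + F = 23 − 47 + 26 = 2.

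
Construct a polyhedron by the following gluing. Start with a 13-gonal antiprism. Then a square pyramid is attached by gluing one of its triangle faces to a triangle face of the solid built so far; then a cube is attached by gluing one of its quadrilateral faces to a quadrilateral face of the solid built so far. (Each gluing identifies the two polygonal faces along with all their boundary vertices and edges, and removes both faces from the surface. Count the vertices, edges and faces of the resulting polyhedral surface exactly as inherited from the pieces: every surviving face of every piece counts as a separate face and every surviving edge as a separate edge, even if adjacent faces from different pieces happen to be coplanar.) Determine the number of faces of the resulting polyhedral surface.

A 13-gonal antiprism: V=26, E=52, F=28.
Attach a square pyramid (V=5, E=8, F=5) along a 3-gon: merge 3 vertices and 3 edges, delete both glued faces → V=28, E=57, F=31.
Attach a cube (V=8, E=12, F=6) along a 4-gon: merge 4 vertices and 4 edges, delete both glued faces → V=32, E=65, F=35.
Check: V − E + F = 32 − 65 + 35 = 2.

35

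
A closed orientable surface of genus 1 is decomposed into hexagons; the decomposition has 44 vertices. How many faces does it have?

22

χ = 2 − 2·1 = 0, and every face is a hexagon so 6F = 2E.
V − E + F = 0 with E = 6F/2 gives 44 − (6/2 − 1)·F = 0, so F = 22 and E = 66.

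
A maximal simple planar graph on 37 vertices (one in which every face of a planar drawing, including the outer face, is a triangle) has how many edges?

105

In a plane triangulation 3F = 2E and V − E + F = 2, so E = 3V − 6 = 3·37 − 6 = 105.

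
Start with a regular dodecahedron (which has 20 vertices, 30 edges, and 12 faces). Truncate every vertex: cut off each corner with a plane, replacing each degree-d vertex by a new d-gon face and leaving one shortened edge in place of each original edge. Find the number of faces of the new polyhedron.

Truncation replaces each original edge-end by a new vertex, so V′ = 2E = 60.
Each original edge survives, and each old vertex of degree d contributes d new edges; summing degrees gives Σd = 2E, so E′ = E + 2E = 3E = 90.
Each original face survives and each original vertex becomes one new face: F′ = F + V = 32.

32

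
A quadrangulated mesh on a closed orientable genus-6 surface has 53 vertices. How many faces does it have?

χ = 2 − 2·6 = -10, and every face is a square so 4F = 2E.
V − E + F = -10 with E = 4F/2 gives 53 − (4/2 − 1)·F = -10, so F = 63 and E = 126.

63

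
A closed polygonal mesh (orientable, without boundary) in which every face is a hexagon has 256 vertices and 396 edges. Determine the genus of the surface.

5

Every face is a hexagon and each edge borders two faces, so 6F = 2·396, giving F = 132.
χ = V − E + F = 256 − 396 + 132 = -8.
For a closed orientable surface χ = 2 − 2g, so g = (2 − (-8))/2 = 5.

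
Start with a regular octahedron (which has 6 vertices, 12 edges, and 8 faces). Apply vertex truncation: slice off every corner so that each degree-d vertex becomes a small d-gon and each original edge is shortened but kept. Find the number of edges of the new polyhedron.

36

Truncation replaces each original edge-end by a new vertex, so V′ = 2E = 24.
Each original edge survives, and each old vertex of degree d contributes d new edges; summing degrees gives Σd = 2E, so E′ = E + 2E = 3E = 36.
Each original face survives and each original vertex becomes one new face: F′ = F + V = 14.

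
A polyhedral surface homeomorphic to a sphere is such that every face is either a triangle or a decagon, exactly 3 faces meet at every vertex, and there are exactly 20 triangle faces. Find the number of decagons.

Let x be the number of decagons; then F = 20 + x.
Edge–face incidences: 2E = 3·20 + 10·x = 60 + 10x.
Every vertex has degree 3, so 3V = 2E.
Euler: V − E + F = 2 ⇒ (2E)/3 − E + (20 + x) = 2.
Multiply by 6: 2·(2E) − 3·(2E) + 6·(20 + x) = 12, i.e. 120 + 6x − (60 + 10x) = 12.
Collecting terms: −4x + 60 = 12, so −4x = −48, so x = 12.
Then 2E = 60 + 10·12 = 180, so E = 90, V = 2E/3 = 60, F = 20 + 12 = 32.

12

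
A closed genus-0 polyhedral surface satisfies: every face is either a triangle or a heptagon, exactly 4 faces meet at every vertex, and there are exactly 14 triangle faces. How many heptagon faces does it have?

Let x be the number of heptagons; then F = 14 + x.
Edge–face incidences: 2E = 3·14 + 7·x = 42 + 7x.
Every vertex has degree 4, so 4V = 2E.
Euler: V − E + F = 2 ⇒ (2E)/4 − E + (14 + x) = 2.
Multiply by 8: 2·(2E) − 4·(2E) + 8·(14 + x) = 16, i.e. 112 + 8x − 2·(42 + 7x) = 16.
Collecting terms: −6x + 28 = 16, so −6x = −12, so x = 2.
Then 2E = 42 + 7·2 = 56, so E = 28, V = 2E/4 = 14, F = 14 + 2 = 16.

2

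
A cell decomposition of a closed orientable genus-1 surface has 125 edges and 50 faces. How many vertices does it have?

75

For a closed orientable surface of genus 1, χ = 2 − 2·1 = 0.
V = 0 + E − F = 0 + 125 − 50 = 75.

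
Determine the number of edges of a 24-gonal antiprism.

An antiprism on an n-gon has two n-gon caps and 2n triangles: V = 2·24 = 48, E = 4·24 = 96, F = 2·24 + 2 = 50.

96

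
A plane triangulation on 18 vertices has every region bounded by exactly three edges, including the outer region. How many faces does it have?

In a plane triangulation 3F = 2E and V − E + F = 2, so F = 2V − 4 = 2·18 − 4 = 32.

32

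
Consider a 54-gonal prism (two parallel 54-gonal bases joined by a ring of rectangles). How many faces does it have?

56

A prism on an n-gon has two n-gon bases and n rectangular sides: V = 2·54 = 108, E = 3·54 = 162, F = 54 + 2 = 56.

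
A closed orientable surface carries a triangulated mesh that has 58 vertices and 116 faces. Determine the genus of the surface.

1

Every face is a triangle, so 2E = 3·116 = 348, giving E = 174.
χ = V − E + F = 58 − 174 + 116 = 0.
For a closed orientable surface χ = 2 − 2g, so g = (2 − (0))/2 = 1.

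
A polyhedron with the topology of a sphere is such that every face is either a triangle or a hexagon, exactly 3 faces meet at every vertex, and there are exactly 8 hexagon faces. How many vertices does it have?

20

Let x be the number of triangles; then F = 8 + x.
Edge–face incidences: 2E = 6·8 + 3·x = 48 + 3x.
Every vertex has degree 3, so 3V = 2E.
Euler: V − E + F = 2 ⇒ (2E)/3 − E + (8 + x) = 2.
Multiply by 6: 2·(2E) − 3·(2E) + 6·(8 + x) = 12, i.e. 48 + 6x − (48 + 3x) = 12.
Collecting terms: 3x = 12, so x = 4.
Then 2E = 48 + 3·4 = 60, so E = 30, V = 2E/3 = 20, F = 8 + 4 = 12.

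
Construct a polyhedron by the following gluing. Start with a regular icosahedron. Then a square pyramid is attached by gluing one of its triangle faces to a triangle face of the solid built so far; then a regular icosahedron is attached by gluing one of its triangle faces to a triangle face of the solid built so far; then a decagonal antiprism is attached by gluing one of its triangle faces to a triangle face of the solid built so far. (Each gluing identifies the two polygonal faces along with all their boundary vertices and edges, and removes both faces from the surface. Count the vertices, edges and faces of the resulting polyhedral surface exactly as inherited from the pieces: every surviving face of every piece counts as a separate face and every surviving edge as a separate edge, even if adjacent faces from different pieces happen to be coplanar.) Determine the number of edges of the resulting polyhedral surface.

99

A regular icosahedron: V=12, E=30, F=20.
Attach a square pyramid (V=5, E=8, F=5) along a 3-gon: merge 3 vertices and 3 edges, delete both glued faces → V=14, E=35, F=23.
Attach a regular icosahedron (V=12, E=30, F=20) along a 3-gon: merge 3 vertices and 3 edges, delete both glued faces → V=23, E=62, F=41.
Attach a decagonal antiprism (V=20, E=40, F=22) along a 3-gon: merge 3 vertices and 3 edges, delete both glued faces → V=40, E=99, F=61.
Check: V − E + F = 40 − 99 + 61 = 2.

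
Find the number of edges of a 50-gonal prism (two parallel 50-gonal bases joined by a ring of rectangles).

A prism on an n-gon has two n-gon bases and n rectangular sides: V = 2·50 = 100, E = 3·50 = 150, F = 50 + 2 = 52.

150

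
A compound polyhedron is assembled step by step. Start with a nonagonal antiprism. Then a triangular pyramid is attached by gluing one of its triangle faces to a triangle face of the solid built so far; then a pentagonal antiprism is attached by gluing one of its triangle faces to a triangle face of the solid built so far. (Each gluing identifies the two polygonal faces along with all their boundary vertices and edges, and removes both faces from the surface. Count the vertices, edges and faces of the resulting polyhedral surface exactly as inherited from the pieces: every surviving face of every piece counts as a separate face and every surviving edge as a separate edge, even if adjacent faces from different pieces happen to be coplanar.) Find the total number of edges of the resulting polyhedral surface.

A nonagonal antiprism: V=18, E=36, F=20.
Attach a triangular pyramid (V=4, E=6, F=4) along a 3-gon: merge 3 vertices and 3 edges, delete both glued faces → V=19, E=39, F=22.
Attach a pentagonal antiprism (V=10, E=20, F=12) along a 3-gon: merge 3 vertices and 3 edges, delete both glued faces → V=26, E=56, F=32.
Check: V − E + F = 26 − 56 + 32 = 2.

56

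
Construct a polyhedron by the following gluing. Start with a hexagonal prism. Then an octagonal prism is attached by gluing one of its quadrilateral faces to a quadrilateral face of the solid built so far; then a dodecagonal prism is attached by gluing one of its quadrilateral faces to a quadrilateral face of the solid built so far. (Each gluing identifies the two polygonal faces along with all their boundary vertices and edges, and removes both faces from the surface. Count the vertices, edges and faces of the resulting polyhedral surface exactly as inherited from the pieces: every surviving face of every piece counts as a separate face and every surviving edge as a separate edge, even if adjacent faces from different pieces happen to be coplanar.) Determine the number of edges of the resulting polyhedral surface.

70

A hexagonal prism: V=12, E=18, F=8.
Attach an octagonal prism (V=16, E=24, F=10) along a 4-gon: merge 4 vertices and 4 edges, delete both glued faces → V=24, E=38, F=16.
Attach a dodecagonal prism (V=24, E=36, F=14) along a 4-gon: merge 4 vertices and 4 edges, delete both glued faces → V=44, E=70, F=28.
Check: V − E + F = 44 − 70 + 28 = 2.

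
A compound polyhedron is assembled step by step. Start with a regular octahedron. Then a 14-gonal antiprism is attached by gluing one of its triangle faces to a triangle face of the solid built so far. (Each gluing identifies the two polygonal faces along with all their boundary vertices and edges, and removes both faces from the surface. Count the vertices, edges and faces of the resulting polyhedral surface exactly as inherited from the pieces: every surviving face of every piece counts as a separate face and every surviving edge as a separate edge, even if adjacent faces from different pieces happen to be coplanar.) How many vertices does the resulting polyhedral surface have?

31

A regular octahedron: V=6, E=12, F=8.
Attach a 14-gonal antiprism (V=28, E=56, F=30) along a 3-gon: merge 3 vertices and 3 edges, delete both glued faces → V=31, E=65, F=36.
Check: V − E + F = 31 − 65 + 36 = 2.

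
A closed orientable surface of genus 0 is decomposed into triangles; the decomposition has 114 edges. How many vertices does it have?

40

χ = 2 − 2·0 = 2, and every face is a triangle so 3F = 2E.
F = 2E/3 = 76. Then V = 2 + E − F = 2 + 114 − 76 = 40.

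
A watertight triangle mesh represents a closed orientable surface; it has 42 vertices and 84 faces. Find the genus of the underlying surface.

Every face is a triangle, so 2E = 3·84 = 252, giving E = 126.
χ = V − E + F = 42 − 126 + 84 = 0.
For a closed orientable surface χ = 2 − 2g, so g = (2 − (0))/2 = 1.

1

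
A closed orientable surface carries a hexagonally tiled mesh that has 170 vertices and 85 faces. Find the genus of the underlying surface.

Every face is a hexagon, so 2E = 6·85 = 510, giving E = 255.
χ = V − E + F = 170 − 255 + 85 = 0.
For a closed orientable surface χ = 2 − 2g, so g = (2 − (0))/2 = 1.

1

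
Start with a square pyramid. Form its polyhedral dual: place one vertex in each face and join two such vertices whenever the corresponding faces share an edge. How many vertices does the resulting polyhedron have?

5

The base solid has V = 5, E = 8, F = 5.
The dual swaps V and F and preserves E: V′ = F = 5, E′ = E = 8, F′ = V = 5.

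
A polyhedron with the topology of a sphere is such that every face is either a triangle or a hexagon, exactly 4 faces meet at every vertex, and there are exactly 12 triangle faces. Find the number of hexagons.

Let x be the number of hexagons; then F = 12 + x.
Edge–face incidences: 2E = 3·12 + 6·x = 36 + 6x.
Every vertex has degree 4, so 4V = 2E.
Euler: V − E + F = 2 ⇒ (2E)/4 − E + (12 + x) = 2.
Multiply by 8: 2·(2E) − 4·(2E) + 8·(12 + x) = 16, i.e. 96 + 8x − 2·(36 + 6x) = 16.
Collecting terms: −4x + 24 = 16, so −4x = −8, so x = 2.
Then 2E = 36 + 6·2 = 48, so E = 24, V = 2E/4 = 12, F = 12 + 2 = 14.

2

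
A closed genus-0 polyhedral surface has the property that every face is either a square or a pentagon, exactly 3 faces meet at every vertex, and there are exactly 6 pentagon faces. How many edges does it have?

Let x be the number of squares; then F = 6 + x.
Edge–face incidences: 2E = 5·6 + 4·x = 30 + 4x.
Every vertex has degree 3, so 3V = 2E.
Euler: V − E + F = 2 ⇒ (2E)/3 − E + (6 + x) = 2.
Multiply by 6: 2·(2E) − 3·(2E) + 6·(6 + x) = 12, i.e. 36 + 6x − (30 + 4x) = 12.
Collecting terms: 2x + 6 = 12, so 2x = 6, so x = 3.
Then 2E = 30 + 4·3 = 42, so E = 21, V = 2E/3 = 14, F = 6 + 3 = 9.

21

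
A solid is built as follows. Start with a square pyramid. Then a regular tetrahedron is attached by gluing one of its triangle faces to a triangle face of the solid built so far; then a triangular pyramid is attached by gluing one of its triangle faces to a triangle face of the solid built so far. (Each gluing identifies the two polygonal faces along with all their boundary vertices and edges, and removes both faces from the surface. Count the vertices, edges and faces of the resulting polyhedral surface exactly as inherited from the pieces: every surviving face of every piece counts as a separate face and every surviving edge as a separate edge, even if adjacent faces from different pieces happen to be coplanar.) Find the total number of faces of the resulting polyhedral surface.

A square pyramid: V=5, E=8, F=5.
Attach a regular tetrahedron (V=4, E=6, F=4) along a 3-gon: merge 3 vertices and 3 edges, delete both glued faces → V=6, E=11, F=7.
Attach a triangular pyramid (V=4, E=6, F=4) along a 3-gon: merge 3 vertices and 3 edges, delete both glued faces → V=7, E=14, F=9.
Check: V − E + F = 7 − 14 + 9 = 2.

9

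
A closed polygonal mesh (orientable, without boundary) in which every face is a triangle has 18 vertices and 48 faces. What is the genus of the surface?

Every face is a triangle, so 2E = 3·48 = 144, giving E = 72.
χ = V − E + F = 18 − 72 + 48 = -6.
For a closed orientable surface χ = 2 − 2g, so g = (2 − (-6))/2 = 4.

4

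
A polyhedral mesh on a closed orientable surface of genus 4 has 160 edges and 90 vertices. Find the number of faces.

For a closed orientable surface of genus 4, χ = 2 − 2·4 = -6.
F = -6 − V + E = -6 − 90 + 160 = 64.

64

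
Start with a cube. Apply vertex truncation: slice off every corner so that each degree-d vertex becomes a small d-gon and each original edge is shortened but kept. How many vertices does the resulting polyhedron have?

24

The base solid has V = 8, E = 12, F = 6.
Truncation replaces each original edge-end by a new vertex, so V′ = 2E = 24.
Each original edge survives, and each old vertex of degree d contributes d new edges; summing degrees gives Σd = 2E, so E′ = E + 2E = 3E = 36.
Each original face survives and each original vertex becomes one new face: F′ = F + V = 14.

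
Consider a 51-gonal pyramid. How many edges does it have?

A pyramid on an n-gon base has one n-gon and n triangles: V = 51 + 1 = 52, E = 2·51 = 102, F = 51 + 1 = 52.

102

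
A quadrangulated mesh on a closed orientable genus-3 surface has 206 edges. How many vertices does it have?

99

χ = 2 − 2·3 = -4, and every face is a square so 4F = 2E.
F = 2E/4 = 103. Then V = -4 + E − F = -4 + 206 − 103 = 99.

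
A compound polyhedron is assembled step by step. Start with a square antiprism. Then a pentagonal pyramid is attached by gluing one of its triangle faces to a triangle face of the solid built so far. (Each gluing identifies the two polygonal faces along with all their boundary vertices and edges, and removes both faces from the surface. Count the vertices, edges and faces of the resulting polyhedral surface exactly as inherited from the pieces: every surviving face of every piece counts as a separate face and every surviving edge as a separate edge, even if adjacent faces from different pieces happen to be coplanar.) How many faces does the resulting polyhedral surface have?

14

A square antiprism: V=8, E=16, F=10.
Attach a pentagonal pyramid (V=6, E=10, F=6) along a 3-gon: merge 3 vertices and 3 edges, delete both glued faces → V=11, E=23, F=14.
Check: V − E + F = 11 − 23 + 14 = 2.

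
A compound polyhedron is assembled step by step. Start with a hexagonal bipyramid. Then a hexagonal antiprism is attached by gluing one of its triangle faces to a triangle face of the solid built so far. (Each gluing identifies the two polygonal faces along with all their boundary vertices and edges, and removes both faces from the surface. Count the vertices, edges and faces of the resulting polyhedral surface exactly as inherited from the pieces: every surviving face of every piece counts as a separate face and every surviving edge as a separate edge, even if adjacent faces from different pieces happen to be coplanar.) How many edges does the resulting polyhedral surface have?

39

A hexagonal bipyramid: V=8, E=18, F=12.
Attach a hexagonal antiprism (V=12, E=24, F=14) along a 3-gon: merge 3 vertices and 3 edges, delete both glued faces → V=17, E=39, F=24.
Check: V − E + F = 17 − 39 + 24 = 2.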